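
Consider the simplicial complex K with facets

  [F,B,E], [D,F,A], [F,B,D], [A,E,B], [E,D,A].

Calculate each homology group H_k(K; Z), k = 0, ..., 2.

Order the vertices as A < B < D < E < F. Listing each simplex with vertices in this order, K has dimension 2 with simplices:

  0-simplices (5): A, B, D, E, F
  1-simplices (10): AB, AD, AE, AF, BD, BE, BF, DE, DF, EF
  2-simplices (5): ABE, ADE, ADF, BDF, BEF

giving chain groups C_0 ≅ Z^5, C_1 ≅ Z^10, C_2 ≅ Z^5.

∂_1: C_1 → C_0 is given by ∂[p,q] = [q] − [p].
As a 5×10 matrix over Z this has rank 4, with invariant factors (1,1,1,1).

The boundary map ∂_2: C_2 → C_1 maps a triangle to the signed sum of its edges. For instance
  ∂BDF = DF − BF + BD,
  ∂ABE = BE − AE + AB.
This gives a 10×5 integer matrix of rank 5; reducing to Smith normal form yields diagonal entries (1,1,1,1,1).

Reading off H_k = ker ∂_k / im ∂_{k+1}:

  H_0: rank C_0 − rank ∂_1 = 5 − 4 = 1, and the invariant factors of ∂_1 are all 1, so H_0 = Z.
  H_1: rank ker ∂_1 − rank ∂_2 = (10 − 4) − 5 = 1, and the invariant factors of ∂_2 are all 1, so H_1 = Z.
  H_2: rank ker ∂_2 − rank ∂_3 = (5 − 5) − 0 = 0, and there is no ∂_3, so H_2 = 0.

(K is a triangulation of the Möbius band.)

H_0 = Z,  H_1 = Z,  H_2 = 0.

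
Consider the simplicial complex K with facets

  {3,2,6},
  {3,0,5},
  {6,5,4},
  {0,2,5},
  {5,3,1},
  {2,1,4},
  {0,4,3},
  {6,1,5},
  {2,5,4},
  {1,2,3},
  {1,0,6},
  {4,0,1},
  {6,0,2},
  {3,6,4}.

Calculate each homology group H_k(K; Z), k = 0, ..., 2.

K has 7 vertices, 21 edges, 14 triangles.
rank ∂_0 = 0, rank ∂_1 = 6 ⇒ b_0 = 7 − 0 − 6 = 1; all invariant factors of ∂_1 are 1 so no torsion. So H_0 ≅ Z.
rank ∂_1 = 6, rank ∂_2 = 13 ⇒ b_1 = 21 − 6 − 13 = 2; all invariant factors of ∂_2 are 1 so no torsion. So H_1 ≅ Z^2.
rank ∂_2 = 13, rank ∂_3 = 0 ⇒ b_2 = 14 − 13 − 0 = 1. So H_2 ≅ Z.

H_0 ≅ Z,  H_1 ≅ Z^2,  H_2 ≅ Z.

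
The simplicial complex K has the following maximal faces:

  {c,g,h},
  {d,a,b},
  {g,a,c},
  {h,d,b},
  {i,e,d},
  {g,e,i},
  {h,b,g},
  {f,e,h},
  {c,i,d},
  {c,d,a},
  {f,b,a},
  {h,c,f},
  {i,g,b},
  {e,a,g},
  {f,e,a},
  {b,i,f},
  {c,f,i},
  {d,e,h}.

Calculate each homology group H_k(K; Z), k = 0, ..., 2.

H_0 = Z,  H_1 = Z^2,  H_2 = Z.

Take the total order a < b < c < d < e < f < g < h < i on the vertex set. Then K (dimension 2) consists of the simplices:

  0-simplices (9): a, b, c, d, e, f, g, h, i
  1-simplices (27): ab, ac, ad, ae, af, ag, bd, bf, bg, bh, bi, cd, cf, cg, ch, ci, de, dh, di, ef, eg, eh, ei, fh, fi, gh, gi
  2-simplices (18): abd, abf, acd, acg, aef, aeg, bdh, bfi, bgh, bgi, cdi, cfh, cfi, cgh, deh, dei, efh, egi

giving chain groups C_0 ≅ Z^9, C_1 ≅ Z^27, C_2 ≅ Z^18.

∂_1: C_1 → C_0 sends each edge [p,q] (with p < q) to q − p. For instance
  ∂ad = d − a.
The resulting 9×27 matrix has rank 8, and its Smith normal form has invariant factors (1,1,1,1,1,1,1,1).

∂_2: C_2 → C_1 sends each 2-simplex [p,q,r] to [q,r] − [p,r] + [p,q]. For instance
  ∂egi = gi − ei + eg,
  ∂deh = eh − dh + de.
The 27×18 boundary matrix has rank 17 and Smith normal form diag(1,1,1,1,1,1,1,1,1,1,1,1,1,1,1,1,1).

Now H_k = ker ∂_k / im ∂_{k+1}, so:

  H_0: rank C_0 − rank ∂_1 = 9 − 8 = 1, and the invariant factors of ∂_1 are all 1, so H_0 = Z.
  H_1: rank ker ∂_1 − rank ∂_2 = (27 − 8) − 17 = 2, and the invariant factors of ∂_2 are all 1, so H_1 = Z^2.
  H_2: rank ker ∂_2 − rank ∂_3 = (18 − 17) − 0 = 1, and there is no ∂_3, so H_2 = Z.

As a check, the Euler characteristic is 9 − 27 + 18 = 0, which agrees with 1 − 2 + 1 = 0.
(K is a triangulation of the torus T^2.)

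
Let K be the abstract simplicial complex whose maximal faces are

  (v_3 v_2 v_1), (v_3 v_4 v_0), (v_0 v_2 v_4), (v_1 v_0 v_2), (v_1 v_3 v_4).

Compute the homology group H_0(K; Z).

Take the total order v_0 < v_1 < v_2 < v_3 < v_4 on the vertex set. Then K (dimension 2) consists of the simplices:

  0-simplices (5): [v_0], [v_1], [v_2], [v_3], [v_4]
  1-simplices (10): [v_0,v_1], [v_0,v_2], [v_0,v_3], [v_0,v_4], [v_1,v_2], [v_1,v_3], [v_1,v_4], [v_2,v_3], [v_2,v_4], [v_3,v_4]
  2-simplices (5): [v_0,v_1,v_2], [v_0,v_2,v_4], [v_0,v_3,v_4], [v_1,v_2,v_3], [v_1,v_3,v_4]

Hence C_0 ≅ Z^5, C_1 ≅ Z^10, C_2 ≅ Z^5.

∂_1: C_1 → C_0 is given by ∂[p,q] = [q] − [p].
This gives a 5×10 integer matrix of rank 4; reducing to Smith normal form yields diagonal entries (1,1,1,1).

∂_2: C_2 → C_1 sends each 2-simplex [p,q,r] to [q,r] − [p,r] + [p,q]. For instance
  ∂[v_1,v_3,v_4] = [v_3,v_4] − [v_1,v_4] + [v_1,v_3],
  ∂[v_0,v_1,v_2] = [v_1,v_2] − [v_0,v_2] + [v_0,v_1].
As a 10×5 matrix over Z this has rank 5, with invariant factors (1,1,1,1,1).

Now H_k = ker ∂_k / im ∂_{k+1}, so:

  H_0: rank C_0 − rank ∂_1 = 5 − 4 = 1, and the invariant factors of ∂_1 are all 1, so H_0 = Z.

H_0 = Z.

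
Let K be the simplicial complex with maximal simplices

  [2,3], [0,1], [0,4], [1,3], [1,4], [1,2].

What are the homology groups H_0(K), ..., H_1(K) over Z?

H_0 = Z,  H_1 = Z^2.

We work with the vertex ordering 0 < 1 < 2 < 3 < 4. The simplices of K, each written with vertices in increasing order, are:

  0-simplices (5): [0], [1], [2], [3], [4]
  1-simplices (6): [0,1], [0,4], [1,2], [1,3], [1,4], [2,3]

giving chain groups C_0 ≅ Z^5, C_1 ≅ Z^6.

∂_1: C_1 → C_0 maps an edge to its endpoints' difference, ∂[p,q] = q − p. For instance
  ∂[1,2] = [2] − [1].
The resulting 5×6 matrix has rank 4, and its Smith normal form has invariant factors (1,1,1,1).

From H_k ≅ ker(∂_k) / im(∂_{k+1}) we obtain:

  H_0: rank C_0 − rank ∂_1 = 5 − 4 = 1, and the invariant factors of ∂_1 are all 1, so H_0 ≅ Z.
  H_1: rank ker ∂_1 − rank ∂_2 = (6 − 4) − 0 = 2, and there is no ∂_2, so H_1 ≅ Z^2.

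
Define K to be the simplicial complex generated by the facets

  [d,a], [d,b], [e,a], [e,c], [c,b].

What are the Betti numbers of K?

Fix the vertex order a < b < c < d < e and write every simplex with vertices in increasing order. Then dim K = 1 and the simplices of K are:

  0-simplices (5): a, b, c, d, e
  1-simplices (5): ad, ae, bc, bd, ce

giving chain groups C_0 ≅ Z^5, C_1 ≅ Z^5.

Boundary ∂_1: C_1 → C_0 is given by ∂[p,q] = [q] − [p]. For instance
  ∂bc = c − b.
This gives a 5×5 integer matrix of rank 4; reducing to Smith normal form yields diagonal entries (1,1,1,1).

Computing H_k = (kernel of ∂_k) / (image of ∂_{k+1}):

  H_0: rank C_0 − rank ∂_1 = 5 − 4 = 1, and the invariant factors of ∂_1 are all 1, so H_0 = Z.
  H_1: rank ker ∂_1 − rank ∂_2 = (5 − 4) − 0 = 1, and there is no ∂_2, so H_1 = Z.

As a check, the Euler characteristic is 5 − 5 = 0, which agrees with 1 − 1 = 0.

Hence the Betti numbers are b_0 = 1, b_1 = 1.

b_0 = 1, b_1 = 1.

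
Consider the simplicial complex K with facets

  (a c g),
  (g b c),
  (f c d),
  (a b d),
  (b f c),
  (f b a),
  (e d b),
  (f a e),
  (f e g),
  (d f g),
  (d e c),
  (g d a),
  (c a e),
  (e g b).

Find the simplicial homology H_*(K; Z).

We work with the vertex ordering a < b < c < d < e < f < g. The simplices of K, each written with vertices in increasing order, are:

  0-simplices (7): a, b, c, d, e, f, g
  1-simplices (21): ab, ac, ad, ae, af, ag, bc, bd, be, bf, bg, cd, ce, cf, cg, de, df, dg, ef, eg, fg
  2-simplices (14): abd, abf, ace, acg, adg, aef, bcf, bcg, bde, beg, cde, cdf, dfg, efg

giving chain groups C_0 ≅ Z^7, C_1 ≅ Z^21, C_2 ≅ Z^14.

∂_1: C_1 → C_0 is given by ∂[p,q] = [q] − [p].
As a 7×21 matrix over Z this has rank 6, with invariant factors (1,1,1,1,1,1).

∂_2: C_2 → C_1 acts by ∂[p,q,r] = [q,r] − [p,r] + [p,q]. For instance
  ∂dfg = fg − dg + df,
  ∂bde = de − be + bd.
The resulting 21×14 matrix has rank 13, and its Smith normal form has invariant factors (1,1,1,1,1,1,1,1,1,1,1,1,1).

Computing H_k = (kernel of ∂_k) / (image of ∂_{k+1}):

  H_0: rank C_0 − rank ∂_1 = 7 − 6 = 1, and the invariant factors of ∂_1 are all 1, so H_0 ≅ Z.
  H_1: rank ker ∂_1 − rank ∂_2 = (21 − 6) − 13 = 2, and the invariant factors of ∂_2 are all 1, so H_1 ≅ Z^2.
  H_2: rank ker ∂_2 − rank ∂_3 = (14 − 13) − 0 = 1, and there is no ∂_3, so H_2 ≅ Z.

H_0 = Z,  H_1 = Z^2,  H_2 = Z.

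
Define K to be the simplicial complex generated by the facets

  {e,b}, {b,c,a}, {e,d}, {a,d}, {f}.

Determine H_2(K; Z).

H_2 ≅ 0.

Fix the vertex order a < b < c < d < e < f and write every simplex with vertices in increasing order. Then dim K = 2 and the simplices of K are:

  0-simplices (6): a, b, c, d, e, f
  1-simplices (6): ab, ac, ad, bc, be, de
  2-simplices (1): abc

Hence C_0 ≅ Z^6, C_1 ≅ Z^6, C_2 ≅ Z^1.

The boundary map ∂_1: C_1 → C_0 maps an edge to its endpoints' difference, ∂[p,q] = q − p. For instance
  ∂bc = c − b.
The 6×6 boundary matrix has rank 4 and Smith normal form diag(1,1,1,1).

Boundary ∂_2: C_2 → C_1 maps a triangle to the signed sum of its edges. For instance
  ∂abc = bc − ac + ab.
As a 6×1 matrix over Z this has rank 1, with invariant factors (1).

From H_k ≅ ker(∂_k) / im(∂_{k+1}) we obtain:

  H_2: rank ker ∂_2 − rank ∂_3 = (1 − 1) − 0 = 0, and there is no ∂_3, so H_2 ≅ 0.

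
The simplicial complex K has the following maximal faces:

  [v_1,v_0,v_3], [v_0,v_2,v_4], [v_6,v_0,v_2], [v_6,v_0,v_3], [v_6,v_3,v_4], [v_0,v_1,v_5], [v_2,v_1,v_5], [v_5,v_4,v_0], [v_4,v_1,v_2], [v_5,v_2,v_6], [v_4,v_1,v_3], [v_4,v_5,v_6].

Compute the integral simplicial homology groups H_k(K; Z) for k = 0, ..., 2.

H_0 ≅ Z,  H_1 ≅ Z/2Z,  H_2 = 0.

We work with the vertex ordering v_0 < v_1 < v_2 < v_3 < v_4 < v_5 < v_6. The simplices of K, each written with vertices in increasing order, are:

  0-simplices (7): [v_0], [v_1], [v_2], [v_3], [v_4], [v_5], [v_6]
  1-simplices (18): (18 of them)
  2-simplices (12): (12 of them)

Hence C_0 ≅ Z^7, C_1 ≅ Z^18, C_2 ≅ Z^12.

Boundary ∂_1: C_1 → C_0 sends each edge [p,q] (with p < q) to q − p. For instance
  ∂[v_1,v_3] = [v_3] − [v_1].
This gives a 7×18 integer matrix of rank 6; reducing to Smith normal form yields diagonal entries (1,1,1,1,1,1).

Boundary ∂_2: C_2 → C_1 sends each 2-simplex [p,q,r] to [q,r] − [p,r] + [p,q]. For instance
  ∂[v_0,v_4,v_5] = [v_4,v_5] − [v_0,v_5] + [v_0,v_4],
  ∂[v_0,v_1,v_3] = [v_1,v_3] − [v_0,v_3] + [v_0,v_1].
This gives a 18×12 integer matrix of rank 12; reducing to Smith normal form yields diagonal entries (1,1,1,1,1,1,1,1,1,1,1,2).

Computing H_k = (kernel of ∂_k) / (image of ∂_{k+1}):

  H_0: rank C_0 − rank ∂_1 = 7 − 6 = 1, and the invariant factors of ∂_1 are all 1, so H_0 ≅ Z.
  H_1: rank ker ∂_1 − rank ∂_2 = (18 − 6) − 12 = 0, and ∂_2 has invariant factor 2 > 1, so H_1 ≅ Z/2Z.
  H_2: rank ker ∂_2 − rank ∂_3 = (12 − 12) − 0 = 0, and there is no ∂_3, so H_2 ≅ 0.

(K is a triangulation of the real projective plane RP^2.)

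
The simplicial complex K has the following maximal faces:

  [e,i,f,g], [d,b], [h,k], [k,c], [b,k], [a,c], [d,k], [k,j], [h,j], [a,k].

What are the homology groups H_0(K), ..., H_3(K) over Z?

Order the vertices as a < b < c < d < e < f < g < h < i < j < k. Listing each simplex with vertices in this order, K has dimension 3 with simplices:

  0-simplices (11): a, b, c, d, e, f, g, h, i, j, k
  1-simplices (15): ac, ak, bd, bk, ck, dk, ef, eg, ei, fg, fi, gi, hj, hk, jk
  2-simplices (4): efg, efi, egi, fgi
  3-simplices (1): efgi

giving chain groups C_0 ≅ Z^11, C_1 ≅ Z^15, C_2 ≅ Z^4, C_3 ≅ Z^1.

Boundary ∂_1: C_1 → C_0 sends each edge [p,q] (with p < q) to q − p. For instance
  ∂hk = k − h.
As a 11×15 matrix over Z this has rank 9, with invariant factors (1,1,1,1,1,1,1,1,1).

Boundary ∂_2: C_2 → C_1 sends each 2-simplex [p,q,r] to [q,r] − [p,r] + [p,q]. For instance
  ∂efg = fg − eg + ef,
  ∂fgi = gi − fi + fg.
This gives a 15×4 integer matrix of rank 3; reducing to Smith normal form yields diagonal entries (1,1,1).

The boundary map ∂_3: C_3 → C_2 sends each 3-simplex σ to the alternating sum Σ_i (−1)^i (σ with its i-th vertex removed). For instance
  ∂efgi = fgi − egi + efi − efg.
This gives a 4×1 integer matrix of rank 1; reducing to Smith normal form yields diagonal entries (1).

Now H_k = ker ∂_k / im ∂_{k+1}, so:

  H_0: rank C_0 − rank ∂_1 = 11 − 9 = 2, and the invariant factors of ∂_1 are all 1, so H_0 = Z^2.
  H_1: rank ker ∂_1 − rank ∂_2 = (15 − 9) − 3 = 3, and the invariant factors of ∂_2 are all 1, so H_1 = Z^3.
  H_2: rank ker ∂_2 − rank ∂_3 = (4 − 3) − 1 = 0, and the invariant factors of ∂_3 are all 1, so H_2 = 0.
  H_3: rank ker ∂_3 − rank ∂_4 = (1 − 1) − 0 = 0, and there is no ∂_4, so H_3 = 0.

As a check, the Euler characteristic is 11 − 15 + 4 − 1 = -1, which agrees with 2 − 3 + 0 − 0 = -1.
(K is a triangulation of the disjoint union of the 3-simplex and a wedge of 3 circles.)

H_0 ≅ Z^2,  H_1 ≅ Z^3,  H_2 = 0,  H_3 = 0.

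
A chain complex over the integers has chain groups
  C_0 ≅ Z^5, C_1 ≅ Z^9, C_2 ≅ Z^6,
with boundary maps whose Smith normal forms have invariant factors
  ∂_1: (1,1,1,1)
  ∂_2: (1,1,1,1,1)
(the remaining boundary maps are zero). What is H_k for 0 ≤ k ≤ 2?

H_0 ≅ Z,  H_1 = 0,  H_2 ≅ Z.

H_0: b_0 = 5 − 0 − 4 = 1; torsion from ∂_1 factors > 1: none. So H_0 ≅ Z.
H_1: b_1 = 9 − 4 − 5 = 0; torsion from ∂_2 factors > 1: none. So H_1 ≅ 0.
H_2: b_2 = 6 − 5 − 0 = 1; torsion from ∂_3 factors > 1: none. So H_2 ≅ Z.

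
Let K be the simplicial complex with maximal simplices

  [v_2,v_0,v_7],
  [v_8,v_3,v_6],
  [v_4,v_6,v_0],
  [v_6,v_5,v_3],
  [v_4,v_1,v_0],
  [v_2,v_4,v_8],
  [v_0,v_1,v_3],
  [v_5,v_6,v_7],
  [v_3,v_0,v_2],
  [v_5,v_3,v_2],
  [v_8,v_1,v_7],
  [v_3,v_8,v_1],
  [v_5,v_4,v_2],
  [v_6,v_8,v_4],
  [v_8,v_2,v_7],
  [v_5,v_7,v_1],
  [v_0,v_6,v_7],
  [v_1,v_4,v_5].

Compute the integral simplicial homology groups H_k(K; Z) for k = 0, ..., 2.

H_0 ≅ Z,  H_1 ≅ Z^2,  H_2 ≅ Z.

Take the total order v_0 < v_1 < v_2 < v_3 < v_4 < v_5 < v_6 < v_7 < v_8 on the vertex set. Then K (dimension 2) consists of the simplices:

  0-simplices (9): [v_0], [v_1], [v_2], [v_3], [v_4], [v_5], [v_6], [v_7], [v_8]
  1-simplices (27): (27 of them)
  2-simplices (18): (18 of them)

Hence C_0 ≅ Z^9, C_1 ≅ Z^27, C_2 ≅ Z^18.

∂_1: C_1 → C_0 is given by ∂[p,q] = [q] − [p]. For instance
  ∂[v_2,v_7] = [v_7] − [v_2].
The resulting 9×27 matrix has rank 8, and its Smith normal form has invariant factors (1,1,1,1,1,1,1,1).

∂_2: C_2 → C_1 sends each 2-simplex [p,q,r] to [q,r] − [p,r] + [p,q]. For instance
  ∂[v_1,v_5,v_7] = [v_5,v_7] − [v_1,v_7] + [v_1,v_5],
  ∂[v_0,v_4,v_6] = [v_4,v_6] − [v_0,v_6] + [v_0,v_4].
As a 27×18 matrix over Z this has rank 17, with invariant factors (1,1,1,1,1,1,1,1,1,1,1,1,1,1,1,1,1).

Reading off H_k = ker ∂_k / im ∂_{k+1}:

  H_0: rank C_0 − rank ∂_1 = 9 − 8 = 1, and the invariant factors of ∂_1 are all 1, so H_0 ≅ Z.
  H_1: rank ker ∂_1 − rank ∂_2 = (27 − 8) − 17 = 2, and the invariant factors of ∂_2 are all 1, so H_1 ≅ Z^2.
  H_2: rank ker ∂_2 − rank ∂_3 = (18 − 17) − 0 = 1, and there is no ∂_3, so H_2 ≅ Z.

As a check, the Euler characteristic is 9 − 27 + 18 = 0, which agrees with 1 − 2 + 1 = 0.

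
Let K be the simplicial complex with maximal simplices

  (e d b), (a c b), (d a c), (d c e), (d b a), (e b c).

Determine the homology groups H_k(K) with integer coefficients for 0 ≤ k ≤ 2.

H_0 ≅ Z,  H_1 = 0,  H_2 ≅ Z.

Order the vertices as a < b < c < d < e. Listing each simplex with vertices in this order, K has dimension 2 with simplices:

  0-simplices (5): a, b, c, d, e
  1-simplices (9): ab, ac, ad, bc, bd, be, cd, ce, de
  2-simplices (6): abc, abd, acd, bce, bde, cde

giving chain groups C_0 ≅ Z^5, C_1 ≅ Z^9, C_2 ≅ Z^6.

The boundary map ∂_1: C_1 → C_0 is given by ∂[p,q] = [q] − [p].
The resulting 5×9 matrix has rank 4, and its Smith normal form has invariant factors (1,1,1,1).

∂_2: C_2 → C_1 maps a triangle to the signed sum of its edges. For instance
  ∂abc = bc − ac + ab,
  ∂abd = bd − ad + ab.
As a 9×6 matrix over Z this has rank 5, with invariant factors (1,1,1,1,1).

Reading off H_k = ker ∂_k / im ∂_{k+1}:

  H_0: rank C_0 − rank ∂_1 = 5 − 4 = 1, and the invariant factors of ∂_1 are all 1, so H_0 = Z.
  H_1: rank ker ∂_1 − rank ∂_2 = (9 − 4) − 5 = 0, and the invariant factors of ∂_2 are all 1, so H_1 = 0.
  H_2: rank ker ∂_2 − rank ∂_3 = (6 − 5) − 0 = 1, and there is no ∂_3, so H_2 = Z.

As a check, the Euler characteristic is 5 − 9 + 6 = 2, which agrees with 1 − 0 + 1 = 2.
(K is a triangulation of the 2-sphere S^2.)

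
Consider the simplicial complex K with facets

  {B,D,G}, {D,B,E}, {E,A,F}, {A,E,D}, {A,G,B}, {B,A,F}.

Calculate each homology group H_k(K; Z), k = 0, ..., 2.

We work with the vertex ordering A < B < D < E < F < G. The simplices of K, each written with vertices in increasing order, are:

  0-simplices (6): A, B, D, E, F, G
  1-simplices (12): AB, AD, AE, AF, AG, BD, BE, BF, BG, DE, DG, EF
  2-simplices (6): ABF, ABG, ADE, AEF, BDE, BDG

so the chain groups are C_0 ≅ Z^6, C_1 ≅ Z^12, C_2 ≅ Z^6.

∂_1: C_1 → C_0 is given by ∂[p,q] = [q] − [p].
The resulting 6×12 matrix has rank 5, and its Smith normal form has invariant factors (1,1,1,1,1).

∂_2: C_2 → C_1 sends each 2-simplex [p,q,r] to [q,r] − [p,r] + [p,q]. For instance
  ∂AEF = EF − AF + AE,
  ∂ABF = BF − AF + AB.
The 12×6 boundary matrix has rank 6 and Smith normal form diag(1,1,1,1,1,1).

From H_k ≅ ker(∂_k) / im(∂_{k+1}) we obtain:

  H_0: rank C_0 − rank ∂_1 = 6 − 5 = 1, and the invariant factors of ∂_1 are all 1, so H_0 = Z.
  H_1: rank ker ∂_1 − rank ∂_2 = (12 − 5) − 6 = 1, and the invariant factors of ∂_2 are all 1, so H_1 = Z.
  H_2: rank ker ∂_2 − rank ∂_3 = (6 − 6) − 0 = 0, and there is no ∂_3, so H_2 = 0.

H_0 = Z,  H_1 = Z,  H_2 = 0.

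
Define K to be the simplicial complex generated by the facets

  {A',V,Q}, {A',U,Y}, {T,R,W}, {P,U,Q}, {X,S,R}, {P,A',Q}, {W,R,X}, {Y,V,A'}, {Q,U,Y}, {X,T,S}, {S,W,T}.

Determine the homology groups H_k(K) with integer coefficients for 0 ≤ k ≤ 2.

We work with the vertex ordering P < Q < R < S < T < U < V < W < X < Y < A'. The simplices of K, each written with vertices in increasing order, are:

  0-simplices (11): [P], [Q], [R], [S], [T], [U], [V], [W], [X], [Y], [A']
  1-simplices (22): [P,Q], [P,U], [P,A'], [Q,U], [Q,V], [Q,Y], [Q,A'], [R,S], [R,T], [R,W], [R,X], [S,T], [S,W], [S,X], [T,W], [T,X], [U,Y], [U,A'], [V,Y], [V,A'], [W,X], [Y,A']
  2-simplices (11): [P,Q,U], [P,Q,A'], [Q,U,Y], [Q,V,A'], [R,S,X], [R,T,W], [R,W,X], [S,T,W], [S,T,X], [U,Y,A'], [V,Y,A']

Hence C_0 ≅ Z^11, C_1 ≅ Z^22, C_2 ≅ Z^11.

The boundary map ∂_1: C_1 → C_0 maps an edge to its endpoints' difference, ∂[p,q] = q − p.
This gives a 11×22 integer matrix of rank 9; reducing to Smith normal form yields diagonal entries (1,1,1,1,1,1,1,1,1).

∂_2: C_2 → C_1 acts by ∂[p,q,r] = [q,r] − [p,r] + [p,q]. For instance
  ∂[Q,V,A'] = [V,A'] − [Q,A'] + [Q,V],
  ∂[P,Q,A'] = [Q,A'] − [P,A'] + [P,Q].
The resulting 22×11 matrix has rank 11, and its Smith normal form has invariant factors (1,1,1,1,1,1,1,1,1,1,1).

Computing H_k = (kernel of ∂_k) / (image of ∂_{k+1}):

  H_0: rank C_0 − rank ∂_1 = 11 − 9 = 2, and the invariant factors of ∂_1 are all 1, so H_0 ≅ Z^2.
  H_1: rank ker ∂_1 − rank ∂_2 = (22 − 9) − 11 = 2, and the invariant factors of ∂_2 are all 1, so H_1 ≅ Z^2.
  H_2: rank ker ∂_2 − rank ∂_3 = (11 − 11) − 0 = 0, and there is no ∂_3, so H_2 ≅ 0.

As a check, the Euler characteristic is 11 − 22 + 11 = 0, which agrees with 2 − 2 + 0 = 0.

H_0 = Z^2,  H_1 = Z^2,  H_2 = 0.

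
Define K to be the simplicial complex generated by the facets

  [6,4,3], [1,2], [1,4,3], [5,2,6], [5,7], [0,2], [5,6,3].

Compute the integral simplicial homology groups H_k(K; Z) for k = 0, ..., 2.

Fix the vertex order 0 < 1 < 2 < 3 < 4 < 5 < 6 < 7 and write every simplex with vertices in increasing order. Then dim K = 2 and the simplices of K are:

  0-simplices (8): [0], [1], [2], [3], [4], [5], [6], [7]
  1-simplices (12): [0,2], [1,2], [1,3], [1,4], [2,5], [2,6], [3,4], [3,5], [3,6], [4,6], [5,6], [5,7]
  2-simplices (4): [1,3,4], [2,5,6], [3,4,6], [3,5,6]

Hence C_0 ≅ Z^8, C_1 ≅ Z^12, C_2 ≅ Z^4.

The boundary map ∂_1: C_1 → C_0 maps an edge to its endpoints' difference, ∂[p,q] = q − p.
As a 8×12 matrix over Z this has rank 7, with invariant factors (1,1,1,1,1,1,1).

Boundary ∂_2: C_2 → C_1 maps a triangle to the signed sum of its edges. For instance
  ∂[2,5,6] = [5,6] − [2,6] + [2,5],
  ∂[3,5,6] = [5,6] − [3,6] + [3,5].
This gives a 12×4 integer matrix of rank 4; reducing to Smith normal form yields diagonal entries (1,1,1,1).

From H_k ≅ ker(∂_k) / im(∂_{k+1}) we obtain:

  H_0: rank C_0 − rank ∂_1 = 8 − 7 = 1, and the invariant factors of ∂_1 are all 1, so H_0 ≅ Z.
  H_1: rank ker ∂_1 − rank ∂_2 = (12 − 7) − 4 = 1, and the invariant factors of ∂_2 are all 1, so H_1 ≅ Z.
  H_2: rank ker ∂_2 − rank ∂_3 = (4 − 4) − 0 = 0, and there is no ∂_3, so H_2 ≅ 0.

As a check, the Euler characteristic is 8 − 12 + 4 = 0, which agrees with 1 − 1 + 0 = 0.

H_0 ≅ Z,  H_1 ≅ Z,  H_2 = 0.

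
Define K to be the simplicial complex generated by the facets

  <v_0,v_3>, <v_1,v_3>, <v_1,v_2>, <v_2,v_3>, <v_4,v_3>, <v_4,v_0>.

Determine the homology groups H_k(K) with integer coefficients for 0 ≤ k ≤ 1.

Order the vertices as v_0 < v_1 < v_2 < v_3 < v_4. Listing each simplex with vertices in this order, K has dimension 1 with simplices:

  0-simplices (5): [v_0], [v_1], [v_2], [v_3], [v_4]
  1-simplices (6): [v_0,v_3], [v_0,v_4], [v_1,v_2], [v_1,v_3], [v_2,v_3], [v_3,v_4]

Hence C_0 ≅ Z^5, C_1 ≅ Z^6.

∂_1: C_1 → C_0 sends each edge [p,q] (with p < q) to q − p.
The 5×6 boundary matrix has rank 4 and Smith normal form diag(1,1,1,1).

Computing H_k = (kernel of ∂_k) / (image of ∂_{k+1}):

  H_0: rank C_0 − rank ∂_1 = 5 − 4 = 1, and the invariant factors of ∂_1 are all 1, so H_0 ≅ Z.
  H_1: rank ker ∂_1 − rank ∂_2 = (6 − 4) − 0 = 2, and there is no ∂_2, so H_1 ≅ Z^2.

(K is a triangulation of a wedge of 2 circles.)

H_0 = Z,  H_1 = Z^2.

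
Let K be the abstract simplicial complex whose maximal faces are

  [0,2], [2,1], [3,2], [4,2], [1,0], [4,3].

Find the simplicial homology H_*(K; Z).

H_0 ≅ Z,  H_1 ≅ Z^2.

Take the total order 0 < 1 < 2 < 3 < 4 on the vertex set. Then K (dimension 1) consists of the simplices:

  0-simplices (5): [0], [1], [2], [3], [4]
  1-simplices (6): [0,1], [0,2], [1,2], [2,3], [2,4], [3,4]

so the chain groups are C_0 ≅ Z^5, C_1 ≅ Z^6.

∂_1: C_1 → C_0 is given by ∂[p,q] = [q] − [p]. For instance
  ∂[3,4] = [4] − [3].
This gives a 5×6 integer matrix of rank 4; reducing to Smith normal form yields diagonal entries (1,1,1,1).

Reading off H_k = ker ∂_k / im ∂_{k+1}:

  H_0: rank C_0 − rank ∂_1 = 5 − 4 = 1, and the invariant factors of ∂_1 are all 1, so H_0 ≅ Z.
  H_1: rank ker ∂_1 − rank ∂_2 = (6 − 4) − 0 = 2, and there is no ∂_2, so H_1 ≅ Z^2.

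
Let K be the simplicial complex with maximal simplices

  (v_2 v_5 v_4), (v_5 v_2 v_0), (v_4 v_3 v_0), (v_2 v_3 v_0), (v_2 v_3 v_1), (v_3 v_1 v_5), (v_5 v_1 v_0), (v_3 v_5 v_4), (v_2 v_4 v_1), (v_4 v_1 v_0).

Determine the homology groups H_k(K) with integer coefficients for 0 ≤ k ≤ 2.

H_0 = Z,  H_1 = Z_2,  H_2 = 0.

K has 6 vertices, 15 edges, 10 triangles.
rank ∂_0 = 0, rank ∂_1 = 5 ⇒ b_0 = 6 − 0 − 5 = 1; all invariant factors of ∂_1 are 1 so no torsion. So H_0 ≅ Z.
rank ∂_1 = 5, rank ∂_2 = 10 ⇒ b_1 = 15 − 5 − 10 = 0; ∂_2 has invariant factor(s) [2] giving torsion. So H_1 ≅ Z_2.
rank ∂_2 = 10, rank ∂_3 = 0 ⇒ b_2 = 10 − 10 − 0 = 0. So H_2 ≅ 0.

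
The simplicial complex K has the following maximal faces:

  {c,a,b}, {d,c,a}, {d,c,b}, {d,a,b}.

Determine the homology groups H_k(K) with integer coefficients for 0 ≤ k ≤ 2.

Order the vertices as a < b < c < d. Listing each simplex with vertices in this order, K has dimension 2 with simplices:

  0-simplices (4): a, b, c, d
  1-simplices (6): ab, ac, ad, bc, bd, cd
  2-simplices (4): abc, abd, acd, bcd

so the chain groups are C_0 ≅ Z^4, C_1 ≅ Z^6, C_2 ≅ Z^4.

∂_1: C_1 → C_0 maps an edge to its endpoints' difference, ∂[p,q] = q − p.
As a 4×6 matrix over Z this has rank 3, with invariant factors (1,1,1).

The boundary map ∂_2: C_2 → C_1 acts by ∂[p,q,r] = [q,r] − [p,r] + [p,q]. For instance
  ∂bcd = cd − bd + bc,
  ∂abc = bc − ac + ab.
The 6×4 boundary matrix has rank 3 and Smith normal form diag(1,1,1).

Computing H_k = (kernel of ∂_k) / (image of ∂_{k+1}):

  H_0: rank C_0 − rank ∂_1 = 4 − 3 = 1, and the invariant factors of ∂_1 are all 1, so H_0 ≅ Z.
  H_1: rank ker ∂_1 − rank ∂_2 = (6 − 3) − 3 = 0, and the invariant factors of ∂_2 are all 1, so H_1 ≅ 0.
  H_2: rank ker ∂_2 − rank ∂_3 = (4 − 3) − 0 = 1, and there is no ∂_3, so H_2 ≅ Z.

(K is a triangulation of the 2-sphere S^2.)

H_0 = Z,  H_1 = 0,  H_2 = Z.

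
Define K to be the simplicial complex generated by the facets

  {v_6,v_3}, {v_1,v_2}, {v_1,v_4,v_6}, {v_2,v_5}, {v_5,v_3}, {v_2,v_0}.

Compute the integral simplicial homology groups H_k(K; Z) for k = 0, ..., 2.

H_0 ≅ Z,  H_1 ≅ Z,  H_2 = 0.

Fix the vertex order v_0 < v_1 < v_2 < v_3 < v_4 < v_5 < v_6 and write every simplex with vertices in increasing order. Then dim K = 2 and the simplices of K are:

  0-simplices (7): [v_0], [v_1], [v_2], [v_3], [v_4], [v_5], [v_6]
  1-simplices (8): [v_0,v_2], [v_1,v_2], [v_1,v_4], [v_1,v_6], [v_2,v_5], [v_3,v_5], [v_3,v_6], [v_4,v_6]
  2-simplices (1): [v_1,v_4,v_6]

giving chain groups C_0 ≅ Z^7, C_1 ≅ Z^8, C_2 ≅ Z^1.

Boundary ∂_1: C_1 → C_0 is given by ∂[p,q] = [q] − [p].
The resulting 7×8 matrix has rank 6, and its Smith normal form has invariant factors (1,1,1,1,1,1).

The boundary map ∂_2: C_2 → C_1 maps a triangle to the signed sum of its edges. For instance
  ∂[v_1,v_4,v_6] = [v_4,v_6] − [v_1,v_6] + [v_1,v_4].
As a 8×1 matrix over Z this has rank 1, with invariant factors (1).

Reading off H_k = ker ∂_k / im ∂_{k+1}:

  H_0: rank C_0 − rank ∂_1 = 7 − 6 = 1, and the invariant factors of ∂_1 are all 1, so H_0 ≅ Z.
  H_1: rank ker ∂_1 − rank ∂_2 = (8 − 6) − 1 = 1, and the invariant factors of ∂_2 are all 1, so H_1 ≅ Z.
  H_2: rank ker ∂_2 − rank ∂_3 = (1 − 1) − 0 = 0, and there is no ∂_3, so H_2 ≅ 0.

As a check, the Euler characteristic is 7 − 8 + 1 = 0, which agrees with 1 − 1 + 0 = 0.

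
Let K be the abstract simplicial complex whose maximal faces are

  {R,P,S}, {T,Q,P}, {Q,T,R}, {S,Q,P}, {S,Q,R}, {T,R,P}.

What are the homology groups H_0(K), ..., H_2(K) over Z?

H_0 ≅ Z,  H_1 = 0,  H_2 ≅ Z.

We work with the vertex ordering P < Q < R < S < T. The simplices of K, each written with vertices in increasing order, are:

  0-simplices (5): P, Q, R, S, T
  1-simplices (9): PQ, PR, PS, PT, QR, QS, QT, RS, RT
  2-simplices (6): PQS, PQT, PRS, PRT, QRS, QRT

so the chain groups are C_0 ≅ Z^5, C_1 ≅ Z^9, C_2 ≅ Z^6.

The boundary map ∂_1: C_1 → C_0 sends each edge [p,q] (with p < q) to q − p.
The resulting 5×9 matrix has rank 4, and its Smith normal form has invariant factors (1,1,1,1).

The boundary map ∂_2: C_2 → C_1 maps a triangle to the signed sum of its edges. For instance
  ∂PQS = QS − PS + PQ,
  ∂PQT = QT − PT + PQ.
As a 9×6 matrix over Z this has rank 5, with invariant factors (1,1,1,1,1).

Computing H_k = (kernel of ∂_k) / (image of ∂_{k+1}):

  H_0: rank C_0 − rank ∂_1 = 5 − 4 = 1, and the invariant factors of ∂_1 are all 1, so H_0 ≅ Z.
  H_1: rank ker ∂_1 − rank ∂_2 = (9 − 4) − 5 = 0, and the invariant factors of ∂_2 are all 1, so H_1 ≅ 0.
  H_2: rank ker ∂_2 − rank ∂_3 = (6 − 5) − 0 = 1, and there is no ∂_3, so H_2 ≅ Z.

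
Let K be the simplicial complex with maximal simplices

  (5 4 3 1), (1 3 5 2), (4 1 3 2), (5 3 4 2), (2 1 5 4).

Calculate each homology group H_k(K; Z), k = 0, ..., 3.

H_0 ≅ Z,  H_1 = 0,  H_2 = 0,  H_3 ≅ Z.

K has 5 vertices, 10 edges, 10 triangles, 5 3-simplices.
rank ∂_0 = 0, rank ∂_1 = 4 ⇒ b_0 = 5 − 0 − 4 = 1; all invariant factors of ∂_1 are 1 so no torsion. So H_0 ≅ Z.
rank ∂_1 = 4, rank ∂_2 = 6 ⇒ b_1 = 10 − 4 − 6 = 0; all invariant factors of ∂_2 are 1 so no torsion. So H_1 ≅ 0.
rank ∂_2 = 6, rank ∂_3 = 4 ⇒ b_2 = 10 − 6 − 4 = 0; all invariant factors of ∂_3 are 1 so no torsion. So H_2 ≅ 0.
rank ∂_3 = 4, rank ∂_4 = 0 ⇒ b_3 = 5 − 4 − 0 = 1. So H_3 ≅ Z.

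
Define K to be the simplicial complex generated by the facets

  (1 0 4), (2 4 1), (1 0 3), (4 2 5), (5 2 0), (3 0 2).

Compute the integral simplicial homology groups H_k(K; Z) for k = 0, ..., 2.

H_0 ≅ Z,  H_1 ≅ Z,  H_2 = 0.

Order the vertices as 0 < 1 < 2 < 3 < 4 < 5. Listing each simplex with vertices in this order, K has dimension 2 with simplices:

  0-simplices (6): [0], [1], [2], [3], [4], [5]
  1-simplices (12): [0,1], [0,2], [0,3], [0,4], [0,5], [1,2], [1,3], [1,4], [2,3], [2,4], [2,5], [4,5]
  2-simplices (6): [0,1,3], [0,1,4], [0,2,3], [0,2,5], [1,2,4], [2,4,5]

giving chain groups C_0 ≅ Z^6, C_1 ≅ Z^12, C_2 ≅ Z^6.

The boundary map ∂_1: C_1 → C_0 maps an edge to its endpoints' difference, ∂[p,q] = q − p.
As a 6×12 matrix over Z this has rank 5, with invariant factors (1,1,1,1,1).

The boundary map ∂_2: C_2 → C_1 acts by ∂[p,q,r] = [q,r] − [p,r] + [p,q]. For instance
  ∂[1,2,4] = [2,4] − [1,4] + [1,2],
  ∂[0,1,4] = [1,4] − [0,4] + [0,1].
The 12×6 boundary matrix has rank 6 and Smith normal form diag(1,1,1,1,1,1).

Now H_k = ker ∂_k / im ∂_{k+1}, so:

  H_0: rank C_0 − rank ∂_1 = 6 − 5 = 1, and the invariant factors of ∂_1 are all 1, so H_0 = Z.
  H_1: rank ker ∂_1 − rank ∂_2 = (12 − 5) − 6 = 1, and the invariant factors of ∂_2 are all 1, so H_1 = Z.
  H_2: rank ker ∂_2 − rank ∂_3 = (6 − 6) − 0 = 0, and there is no ∂_3, so H_2 = 0.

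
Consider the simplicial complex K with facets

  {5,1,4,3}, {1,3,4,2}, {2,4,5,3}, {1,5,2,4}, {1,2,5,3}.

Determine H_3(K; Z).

H_3 ≅ Z.

Take the total order 1 < 2 < 3 < 4 < 5 on the vertex set. Then K (dimension 3) consists of the simplices:

  0-simplices (5): [1], [2], [3], [4], [5]
  1-simplices (10): [1,2], [1,3], [1,4], [1,5], [2,3], [2,4], [2,5], [3,4], [3,5], [4,5]
  2-simplices (10): [1,2,3], [1,2,4], [1,2,5], [1,3,4], [1,3,5], [1,4,5], [2,3,4], [2,3,5], [2,4,5], [3,4,5]
  3-simplices (5): [1,2,3,4], [1,2,3,5], [1,2,4,5], [1,3,4,5], [2,3,4,5]

Hence C_0 ≅ Z^5, C_1 ≅ Z^10, C_2 ≅ Z^10, C_3 ≅ Z^5.

∂_1: C_1 → C_0 sends each edge [p,q] (with p < q) to q − p. For instance
  ∂[3,5] = [5] − [3].
As a 5×10 matrix over Z this has rank 4, with invariant factors (1,1,1,1).

Boundary ∂_2: C_2 → C_1 acts by ∂[p,q,r] = [q,r] − [p,r] + [p,q]. For instance
  ∂[1,3,5] = [3,5] − [1,5] + [1,3],
  ∂[1,2,5] = [2,5] − [1,5] + [1,2].
As a 10×10 matrix over Z this has rank 6, with invariant factors (1,1,1,1,1,1).

The boundary map ∂_3: C_3 → C_2 sends each 3-simplex σ to the alternating sum Σ_i (−1)^i (σ with its i-th vertex removed). For instance
  ∂[1,2,3,4] = [2,3,4] − [1,3,4] + [1,2,4] − [1,2,3],
  ∂[1,2,3,5] = [2,3,5] − [1,3,5] + [1,2,5] − [1,2,3].
The resulting 10×5 matrix has rank 4, and its Smith normal form has invariant factors (1,1,1,1).

Reading off H_k = ker ∂_k / im ∂_{k+1}:

  H_3: rank ker ∂_3 − rank ∂_4 = (5 − 4) − 0 = 1, and there is no ∂_4, so H_3 ≅ Z.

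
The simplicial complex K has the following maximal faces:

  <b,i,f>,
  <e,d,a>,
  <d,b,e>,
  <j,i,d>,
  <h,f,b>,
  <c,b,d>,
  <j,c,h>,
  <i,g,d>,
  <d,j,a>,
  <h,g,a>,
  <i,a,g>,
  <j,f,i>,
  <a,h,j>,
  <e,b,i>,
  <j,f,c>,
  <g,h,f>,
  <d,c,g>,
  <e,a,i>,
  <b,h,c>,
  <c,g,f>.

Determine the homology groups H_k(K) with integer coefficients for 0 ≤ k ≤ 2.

Fix the vertex order a < b < c < d < e < f < g < h < i < j and write every simplex with vertices in increasing order. Then dim K = 2 and the simplices of K are:

  0-simplices (10): a, b, c, d, e, f, g, h, i, j
  1-simplices (30): ad, ae, ag, ah, ai, aj, bc, bd, be, bf, bh, bi, cd, cf, cg, ch, cj, de, dg, di, dj, ei, fg, fh, fi, fj, gh, gi, hj, ij
  2-simplices (20): ade, adj, aei, agh, agi, ahj, bcd, bch, bde, bei, bfh, bfi, cdg, cfg, cfj, chj, dgi, dij, fgh, fij

Hence C_0 ≅ Z^10, C_1 ≅ Z^30, C_2 ≅ Z^20.

The boundary map ∂_1: C_1 → C_0 maps an edge to its endpoints' difference, ∂[p,q] = q − p. For instance
  ∂fj = j − f.
The 10×30 boundary matrix has rank 9 and Smith normal form diag(1,1,1,1,1,1,1,1,1).

Boundary ∂_2: C_2 → C_1 acts by ∂[p,q,r] = [q,r] − [p,r] + [p,q]. For instance
  ∂ahj = hj − aj + ah,
  ∂aei = ei − ai + ae.
The resulting 30×20 matrix has rank 20, and its Smith normal form has invariant factors (1,1,1,1,1,1,1,1,1,1,1,1,1,1,1,1,1,1,1,2).

Reading off H_k = ker ∂_k / im ∂_{k+1}:

  H_0: rank C_0 − rank ∂_1 = 10 − 9 = 1, and the invariant factors of ∂_1 are all 1, so H_0 = Z.
  H_1: rank ker ∂_1 − rank ∂_2 = (30 − 9) − 20 = 1, and ∂_2 has invariant factor 2 > 1, so H_1 = Z ⊕ Z/2Z.
  H_2: rank ker ∂_2 − rank ∂_3 = (20 − 20) − 0 = 0, and there is no ∂_3, so H_2 = 0.

As a check, the Euler characteristic is 10 − 30 + 20 = 0, which agrees with 1 − 1 + 0 = 0.
(K is a triangulation of the Klein bottle.)

H_0 = Z,  H_1 = Z ⊕ Z/2Z,  H_2 = 0.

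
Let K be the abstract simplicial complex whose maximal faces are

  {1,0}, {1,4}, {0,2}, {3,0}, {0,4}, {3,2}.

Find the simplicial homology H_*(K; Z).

Fix the vertex order 0 < 1 < 2 < 3 < 4 and write every simplex with vertices in increasing order. Then dim K = 1 and the simplices of K are:

  0-simplices (5): [0], [1], [2], [3], [4]
  1-simplices (6): [0,1], [0,2], [0,3], [0,4], [1,4], [2,3]

giving chain groups C_0 ≅ Z^5, C_1 ≅ Z^6.

∂_1: C_1 → C_0 is given by ∂[p,q] = [q] − [p]. For instance
  ∂[0,4] = [4] − [0].
The resulting 5×6 matrix has rank 4, and its Smith normal form has invariant factors (1,1,1,1).

Reading off H_k = ker ∂_k / im ∂_{k+1}:

  H_0: rank C_0 − rank ∂_1 = 5 − 4 = 1, and the invariant factors of ∂_1 are all 1, so H_0 ≅ Z.
  H_1: rank ker ∂_1 − rank ∂_2 = (6 − 4) − 0 = 2, and there is no ∂_2, so H_1 ≅ Z^2.

As a check, the Euler characteristic is 5 − 6 = -1, which agrees with 1 − 2 = -1.

H_0 = Z,  H_1 = Z^2.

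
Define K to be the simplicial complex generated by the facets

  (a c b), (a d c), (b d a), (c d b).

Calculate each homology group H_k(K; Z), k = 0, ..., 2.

H_0 = Z,  H_1 = 0,  H_2 = Z.

Take the total order a < b < c < d on the vertex set. Then K (dimension 2) consists of the simplices:

  0-simplices (4): a, b, c, d
  1-simplices (6): ab, ac, ad, bc, bd, cd
  2-simplices (4): abc, abd, acd, bcd

Hence C_0 ≅ Z^4, C_1 ≅ Z^6, C_2 ≅ Z^4.

The boundary map ∂_1: C_1 → C_0 sends each edge [p,q] (with p < q) to q − p.
The 4×6 boundary matrix has rank 3 and Smith normal form diag(1,1,1).

∂_2: C_2 → C_1 acts by ∂[p,q,r] = [q,r] − [p,r] + [p,q]. For instance
  ∂abc = bc − ac + ab,
  ∂acd = cd − ad + ac.
The resulting 6×4 matrix has rank 3, and its Smith normal form has invariant factors (1,1,1).

From H_k ≅ ker(∂_k) / im(∂_{k+1}) we obtain:

  H_0: rank C_0 − rank ∂_1 = 4 − 3 = 1, and the invariant factors of ∂_1 are all 1, so H_0 = Z.
  H_1: rank ker ∂_1 − rank ∂_2 = (6 − 3) − 3 = 0, and the invariant factors of ∂_2 are all 1, so H_1 = 0.
  H_2: rank ker ∂_2 − rank ∂_3 = (4 − 3) − 0 = 1, and there is no ∂_3, so H_2 = Z.

(K is a triangulation of the 2-sphere S^2.)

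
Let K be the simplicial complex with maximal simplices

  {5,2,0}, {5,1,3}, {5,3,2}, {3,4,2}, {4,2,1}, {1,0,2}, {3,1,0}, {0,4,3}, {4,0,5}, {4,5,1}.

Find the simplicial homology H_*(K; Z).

K has 6 vertices, 15 edges, 10 triangles.
rank ∂_0 = 0, rank ∂_1 = 5 ⇒ b_0 = 6 − 0 − 5 = 1; all invariant factors of ∂_1 are 1 so no torsion. So H_0 = Z.
rank ∂_1 = 5, rank ∂_2 = 10 ⇒ b_1 = 15 − 5 − 10 = 0; ∂_2 has invariant factor(s) [2] giving torsion. So H_1 = Z/2.
rank ∂_2 = 10, rank ∂_3 = 0 ⇒ b_2 = 10 − 10 − 0 = 0. So H_2 = 0.

H_0 = Z,  H_1 = Z/2,  H_2 = 0.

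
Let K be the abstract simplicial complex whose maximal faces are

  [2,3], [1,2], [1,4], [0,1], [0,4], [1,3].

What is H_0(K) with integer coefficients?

Order the vertices as 0 < 1 < 2 < 3 < 4. Listing each simplex with vertices in this order, K has dimension 1 with simplices:

  0-simplices (5): [0], [1], [2], [3], [4]
  1-simplices (6): [0,1], [0,4], [1,2], [1,3], [1,4], [2,3]

so the chain groups are C_0 ≅ Z^5, C_1 ≅ Z^6.

∂_1: C_1 → C_0 maps an edge to its endpoints' difference, ∂[p,q] = q − p. For instance
  ∂[0,4] = [4] − [0].
The resulting 5×6 matrix has rank 4, and its Smith normal form has invariant factors (1,1,1,1).

From H_k ≅ ker(∂_k) / im(∂_{k+1}) we obtain:

  H_0: rank C_0 − rank ∂_1 = 5 − 4 = 1, and the invariant factors of ∂_1 are all 1, so H_0 = Z.

(K is a triangulation of a wedge of 2 circles.)

H_0 = Z.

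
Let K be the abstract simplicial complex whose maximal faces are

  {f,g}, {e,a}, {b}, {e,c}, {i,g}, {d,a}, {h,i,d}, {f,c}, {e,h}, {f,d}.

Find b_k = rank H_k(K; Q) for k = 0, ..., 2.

b_0 = 2, b_1 = 3, b_2 = 0.

Take the total order a < b < c < d < e < f < g < h < i on the vertex set. Then K (dimension 2) consists of the simplices:

  0-simplices (9): a, b, c, d, e, f, g, h, i
  1-simplices (11): ad, ae, ce, cf, df, dh, di, eh, fg, gi, hi
  2-simplices (1): dhi

giving chain groups C_0 ≅ Z^9, C_1 ≅ Z^11, C_2 ≅ Z^1.

∂_1: C_1 → C_0 sends each edge [p,q] (with p < q) to q − p. For instance
  ∂ad = d − a.
The 9×11 boundary matrix has rank 7 and Smith normal form diag(1,1,1,1,1,1,1).

The boundary map ∂_2: C_2 → C_1 sends each 2-simplex [p,q,r] to [q,r] − [p,r] + [p,q]. For instance
  ∂dhi = hi − di + dh.
The resulting 11×1 matrix has rank 1, and its Smith normal form has invariant factors (1).

Now H_k = ker ∂_k / im ∂_{k+1}, so:

  H_0: rank C_0 − rank ∂_1 = 9 − 7 = 2, and the invariant factors of ∂_1 are all 1, so H_0 ≅ Z^2.
  H_1: rank ker ∂_1 − rank ∂_2 = (11 − 7) − 1 = 3, and the invariant factors of ∂_2 are all 1, so H_1 ≅ Z^3.
  H_2: rank ker ∂_2 − rank ∂_3 = (1 − 1) − 0 = 0, and there is no ∂_3, so H_2 ≅ 0.

Hence the Betti numbers are b_0 = 2, b_1 = 3, b_2 = 0.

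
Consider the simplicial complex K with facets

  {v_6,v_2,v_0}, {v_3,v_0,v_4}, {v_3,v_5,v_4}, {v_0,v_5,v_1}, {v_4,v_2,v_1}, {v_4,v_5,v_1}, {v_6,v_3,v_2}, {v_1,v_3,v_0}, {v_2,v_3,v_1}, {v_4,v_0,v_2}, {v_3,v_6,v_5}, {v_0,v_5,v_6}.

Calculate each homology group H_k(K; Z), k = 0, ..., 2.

H_0 ≅ Z,  H_1 ≅ Z/2,  H_2 = 0.

Take the total order v_0 < v_1 < v_2 < v_3 < v_4 < v_5 < v_6 on the vertex set. Then K (dimension 2) consists of the simplices:

  0-simplices (7): [v_0], [v_1], [v_2], [v_3], [v_4], [v_5], [v_6]
  1-simplices (18): (18 of them)
  2-simplices (12): (12 of them)

Hence C_0 ≅ Z^7, C_1 ≅ Z^18, C_2 ≅ Z^12.

∂_1: C_1 → C_0 sends each edge [p,q] (with p < q) to q − p. For instance
  ∂[v_3,v_6] = [v_6] − [v_3].
As a 7×18 matrix over Z this has rank 6, with invariant factors (1,1,1,1,1,1).

Boundary ∂_2: C_2 → C_1 sends each 2-simplex [p,q,r] to [q,r] − [p,r] + [p,q]. For instance
  ∂[v_0,v_3,v_4] = [v_3,v_4] − [v_0,v_4] + [v_0,v_3],
  ∂[v_1,v_4,v_5] = [v_4,v_5] − [v_1,v_5] + [v_1,v_4].
As a 18×12 matrix over Z this has rank 12, with invariant factors (1,1,1,1,1,1,1,1,1,1,1,2).

From H_k ≅ ker(∂_k) / im(∂_{k+1}) we obtain:

  H_0: rank C_0 − rank ∂_1 = 7 − 6 = 1, and the invariant factors of ∂_1 are all 1, so H_0 = Z.
  H_1: rank ker ∂_1 − rank ∂_2 = (18 − 6) − 12 = 0, and ∂_2 has invariant factor 2 > 1, so H_1 = Z/2.
  H_2: rank ker ∂_2 − rank ∂_3 = (12 − 12) − 0 = 0, and there is no ∂_3, so H_2 = 0.

(K is a triangulation of the real projective plane RP^2.)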